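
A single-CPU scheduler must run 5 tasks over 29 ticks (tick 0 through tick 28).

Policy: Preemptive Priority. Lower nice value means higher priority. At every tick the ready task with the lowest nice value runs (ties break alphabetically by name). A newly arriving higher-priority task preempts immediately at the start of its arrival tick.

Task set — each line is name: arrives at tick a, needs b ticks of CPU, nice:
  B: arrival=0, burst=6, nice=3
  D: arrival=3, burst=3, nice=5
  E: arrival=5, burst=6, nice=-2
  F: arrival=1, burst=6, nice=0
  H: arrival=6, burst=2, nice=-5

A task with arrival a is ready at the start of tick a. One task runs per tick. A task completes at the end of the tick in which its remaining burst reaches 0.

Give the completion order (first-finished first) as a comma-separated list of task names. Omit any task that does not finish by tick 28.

t=0: ready={B} → run B
t=1: ready={B,F} → run F
t=2: ready={B,F} → run F
t=3: ready={B,D,F} → run F
t=4: ready={B,D,F} → run F
t=5: ready={B,D,E,F} → run E
t=6: ready={B,D,E,F,H} → run H
t=7: ready={B,D,E,F,H} → run H
t=8: ready={B,D,E,F} → run E
t=9: ready={B,D,E,F} → run E
t=10: ready={B,D,E,F} → run E
t=11: ready={B,D,E,F} → run E
t=12: ready={B,D,E,F} → run E
t=13: ready={B,D,F} → run F
t=14: ready={B,D,F} → run F
t=15: ready={B,D} → run B
t=16: ready={B,D} → run B
t=17: ready={B,D} → run B
t=18: ready={B,D} → run B
t=19: ready={B,D} → run B
t=20: ready={D} → run D
t=21: ready={D} → run D
t=22: ready={D} → run D
t=23: (idle)
t=24: (idle)
t=25: (idle)
t=26: (idle)
t=27: (idle)
t=28: (idle)

completion order = H, E, F, B, D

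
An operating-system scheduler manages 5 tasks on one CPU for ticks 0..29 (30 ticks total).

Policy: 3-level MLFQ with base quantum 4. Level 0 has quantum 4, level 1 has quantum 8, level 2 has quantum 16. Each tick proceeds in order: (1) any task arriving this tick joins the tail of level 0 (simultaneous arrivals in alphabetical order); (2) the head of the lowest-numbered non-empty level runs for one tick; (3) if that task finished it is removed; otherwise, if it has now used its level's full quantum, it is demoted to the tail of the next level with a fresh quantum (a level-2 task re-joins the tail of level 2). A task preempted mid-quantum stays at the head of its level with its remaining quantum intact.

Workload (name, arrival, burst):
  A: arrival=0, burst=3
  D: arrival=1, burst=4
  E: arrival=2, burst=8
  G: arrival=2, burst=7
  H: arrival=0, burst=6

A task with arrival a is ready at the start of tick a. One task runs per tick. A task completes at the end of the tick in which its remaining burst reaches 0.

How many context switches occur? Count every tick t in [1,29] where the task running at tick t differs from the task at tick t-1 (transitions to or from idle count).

t=0: L0/L1/L2 = AH/-/- → run A
t=1: L0/L1/L2 = AHD/-/- → run A
t=2: L0/L1/L2 = AHDEG/-/- → run A
t=3: L0/L1/L2 = HDEG/-/- → run H
t=4: L0/L1/L2 = HDEG/-/- → run H
t=5: L0/L1/L2 = HDEG/-/- → run H
t=6: L0/L1/L2 = HDEG/-/- → run H
t=7: L0/L1/L2 = DEG/H/- → run D
t=8: L0/L1/L2 = DEG/H/- → run D
t=9: L0/L1/L2 = DEG/H/- → run D
t=10: L0/L1/L2 = DEG/H/- → run D
t=11: L0/L1/L2 = EG/H/- → run E
t=12: L0/L1/L2 = EG/H/- → run E
t=13: L0/L1/L2 = EG/H/- → run E
t=14: L0/L1/L2 = EG/H/- → run E
t=15: L0/L1/L2 = G/HE/- → run G
t=16: L0/L1/L2 = G/HE/- → run G
t=17: L0/L1/L2 = G/HE/- → run G
t=18: L0/L1/L2 = G/HE/- → run G
t=19: L0/L1/L2 = -/HEG/- → run H
t=20: L0/L1/L2 = -/HEG/- → run H
t=21: L0/L1/L2 = -/EG/- → run E
t=22: L0/L1/L2 = -/EG/- → run E
t=23: L0/L1/L2 = -/EG/- → run E
t=24: L0/L1/L2 = -/EG/- → run E
t=25: L0/L1/L2 = -/G/- → run G
t=26: L0/L1/L2 = -/G/- → run G
t=27: L0/L1/L2 = -/G/- → run G
t=28: (idle)
t=29: (idle)

context switches = 8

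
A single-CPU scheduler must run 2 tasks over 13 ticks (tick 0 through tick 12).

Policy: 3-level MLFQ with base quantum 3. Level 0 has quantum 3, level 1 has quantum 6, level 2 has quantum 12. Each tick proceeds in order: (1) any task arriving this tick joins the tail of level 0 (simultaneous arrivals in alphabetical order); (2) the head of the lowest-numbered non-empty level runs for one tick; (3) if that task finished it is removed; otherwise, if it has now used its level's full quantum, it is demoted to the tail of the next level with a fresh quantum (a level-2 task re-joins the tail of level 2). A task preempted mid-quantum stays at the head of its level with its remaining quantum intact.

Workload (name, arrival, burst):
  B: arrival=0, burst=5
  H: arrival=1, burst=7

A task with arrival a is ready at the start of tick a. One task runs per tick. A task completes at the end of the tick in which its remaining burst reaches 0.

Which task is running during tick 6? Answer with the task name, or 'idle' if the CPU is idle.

t=0: L0/L1/L2 = B/-/- → run B
t=1: L0/L1/L2 = BH/-/- → run B
t=2: L0/L1/L2 = BH/-/- → run B
t=3: L0/L1/L2 = H/B/- → run H
t=4: L0/L1/L2 = H/B/- → run H
t=5: L0/L1/L2 = H/B/- → run H
t=6: L0/L1/L2 = -/BH/- → run B
t=7: L0/L1/L2 = -/BH/- → run B
t=8: L0/L1/L2 = -/H/- → run H
t=9: L0/L1/L2 = -/H/- → run H
t=10: L0/L1/L2 = -/H/- → run H
t=11: L0/L1/L2 = -/H/- → run H
t=12: (idle)

running at tick 6 = B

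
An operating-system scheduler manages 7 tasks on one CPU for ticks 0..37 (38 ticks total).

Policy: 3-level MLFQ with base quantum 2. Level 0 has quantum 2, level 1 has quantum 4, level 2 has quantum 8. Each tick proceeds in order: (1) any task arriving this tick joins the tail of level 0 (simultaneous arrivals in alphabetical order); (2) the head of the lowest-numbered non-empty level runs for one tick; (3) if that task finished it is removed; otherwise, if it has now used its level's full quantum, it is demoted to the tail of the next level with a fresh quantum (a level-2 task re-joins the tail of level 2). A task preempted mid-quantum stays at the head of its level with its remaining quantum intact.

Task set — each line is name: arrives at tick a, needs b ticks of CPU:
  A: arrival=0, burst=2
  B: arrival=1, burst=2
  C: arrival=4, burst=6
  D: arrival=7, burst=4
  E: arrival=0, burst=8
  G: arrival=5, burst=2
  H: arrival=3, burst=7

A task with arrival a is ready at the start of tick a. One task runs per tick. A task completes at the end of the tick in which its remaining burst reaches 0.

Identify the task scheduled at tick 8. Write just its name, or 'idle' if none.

t=0: L0/L1/L2 = AE/-/- → run A
t=1: L0/L1/L2 = AEB/-/- → run A
t=2: L0/L1/L2 = EB/-/- → run E
t=3: L0/L1/L2 = EBH/-/- → run E
t=4: L0/L1/L2 = BHC/E/- → run B
t=5: L0/L1/L2 = BHCG/E/- → run B
t=6: L0/L1/L2 = HCG/E/- → run H
t=7: L0/L1/L2 = HCGD/E/- → run H
t=8: L0/L1/L2 = CGD/EH/- → run C
t=9: L0/L1/L2 = CGD/EH/- → run C
t=10: L0/L1/L2 = GD/EHC/- → run G
t=11: L0/L1/L2 = GD/EHC/- → run G
t=12: L0/L1/L2 = D/EHC/- → run D
t=13: L0/L1/L2 = D/EHC/- → run D
t=14: L0/L1/L2 = -/EHCD/- → run E
t=15: L0/L1/L2 = -/EHCD/- → run E
t=16: L0/L1/L2 = -/EHCD/- → run E
t=17: L0/L1/L2 = -/EHCD/- → run E
t=18: L0/L1/L2 = -/HCD/E → run H
t=19: L0/L1/L2 = -/HCD/E → run H
t=20: L0/L1/L2 = -/HCD/E → run H
t=21: L0/L1/L2 = -/HCD/E → run H
t=22: L0/L1/L2 = -/CD/EH → run C
t=23: L0/L1/L2 = -/CD/EH → run C
t=24: L0/L1/L2 = -/CD/EH → run C
t=25: L0/L1/L2 = -/CD/EH → run C
t=26: L0/L1/L2 = -/D/EH → run D
t=27: L0/L1/L2 = -/D/EH → run D
t=28: L0/L1/L2 = -/-/EH → run E
t=29: L0/L1/L2 = -/-/EH → run E
t=30: L0/L1/L2 = -/-/H → run H
t=31: (idle)
t=32: (idle)
t=33: (idle)
t=34: (idle)
t=35: (idle)
t=36: (idle)
t=37: (idle)

running at tick 8 = C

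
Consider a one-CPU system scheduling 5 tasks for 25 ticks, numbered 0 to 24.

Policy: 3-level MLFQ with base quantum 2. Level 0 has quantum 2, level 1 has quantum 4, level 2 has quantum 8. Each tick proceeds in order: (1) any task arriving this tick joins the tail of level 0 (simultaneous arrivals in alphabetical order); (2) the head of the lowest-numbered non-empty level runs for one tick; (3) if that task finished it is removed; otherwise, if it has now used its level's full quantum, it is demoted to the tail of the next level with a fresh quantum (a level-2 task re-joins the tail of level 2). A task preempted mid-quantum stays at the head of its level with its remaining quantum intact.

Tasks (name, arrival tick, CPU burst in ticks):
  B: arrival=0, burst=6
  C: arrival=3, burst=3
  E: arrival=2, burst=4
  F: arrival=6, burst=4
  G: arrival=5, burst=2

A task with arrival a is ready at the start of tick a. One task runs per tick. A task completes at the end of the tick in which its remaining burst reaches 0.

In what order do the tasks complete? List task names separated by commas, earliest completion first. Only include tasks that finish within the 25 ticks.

t=0: L0/L1/L2 = B/-/- → run B
t=1: L0/L1/L2 = B/-/- → run B
t=2: L0/L1/L2 = E/B/- → run E
t=3: L0/L1/L2 = EC/B/- → run E
t=4: L0/L1/L2 = C/BE/- → run C
t=5: L0/L1/L2 = CG/BE/- → run C
t=6: L0/L1/L2 = GF/BEC/- → run G
t=7: L0/L1/L2 = GF/BEC/- → run G
t=8: L0/L1/L2 = F/BEC/- → run F
t=9: L0/L1/L2 = F/BEC/- → run F
t=10: L0/L1/L2 = -/BECF/- → run B
t=11: L0/L1/L2 = -/BECF/- → run B
t=12: L0/L1/L2 = -/BECF/- → run B
t=13: L0/L1/L2 = -/BECF/- → run B
t=14: L0/L1/L2 = -/ECF/- → run E
t=15: L0/L1/L2 = -/ECF/- → run E
t=16: L0/L1/L2 = -/CF/- → run C
t=17: L0/L1/L2 = -/F/- → run F
t=18: L0/L1/L2 = -/F/- → run F
t=19: (idle)
t=20: (idle)
t=21: (idle)
t=22: (idle)
t=23: (idle)
t=24: (idle)

completion order = G, B, E, C, F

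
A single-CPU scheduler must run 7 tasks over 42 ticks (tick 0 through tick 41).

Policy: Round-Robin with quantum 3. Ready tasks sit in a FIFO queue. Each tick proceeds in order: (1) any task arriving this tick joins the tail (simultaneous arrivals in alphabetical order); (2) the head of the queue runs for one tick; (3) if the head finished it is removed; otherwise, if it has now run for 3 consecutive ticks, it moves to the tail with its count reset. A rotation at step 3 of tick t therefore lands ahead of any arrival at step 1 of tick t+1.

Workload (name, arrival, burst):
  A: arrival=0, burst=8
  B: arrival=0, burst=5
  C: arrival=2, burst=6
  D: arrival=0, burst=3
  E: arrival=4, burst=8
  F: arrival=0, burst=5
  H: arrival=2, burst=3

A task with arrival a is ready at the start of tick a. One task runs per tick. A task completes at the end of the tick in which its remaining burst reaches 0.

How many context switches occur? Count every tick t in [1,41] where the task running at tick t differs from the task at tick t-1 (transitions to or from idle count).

t=0: queue=[A,B,D,F] q_used=0 → run A
t=1: queue=[A,B,D,F] q_used=1 → run A
t=2: queue=[A,B,D,F,C,H] q_used=2 → run A
t=3: queue=[B,D,F,C,H,A] q_used=0 → run B
t=4: queue=[B,D,F,C,H,A,E] q_used=1 → run B
t=5: queue=[B,D,F,C,H,A,E] q_used=2 → run B
t=6: queue=[D,F,C,H,A,E,B] q_used=0 → run D
t=7: queue=[D,F,C,H,A,E,B] q_used=1 → run D
t=8: queue=[D,F,C,H,A,E,B] q_used=2 → run D
t=9: queue=[F,C,H,A,E,B] q_used=0 → run F
t=10: queue=[F,C,H,A,E,B] q_used=1 → run F
t=11: queue=[F,C,H,A,E,B] q_used=2 → run F
t=12: queue=[C,H,A,E,B,F] q_used=0 → run C
t=13: queue=[C,H,A,E,B,F] q_used=1 → run C
t=14: queue=[C,H,A,E,B,F] q_used=2 → run C
t=15: queue=[H,A,E,B,F,C] q_used=0 → run H
t=16: queue=[H,A,E,B,F,C] q_used=1 → run H
t=17: queue=[H,A,E,B,F,C] q_used=2 → run H
t=18: queue=[A,E,B,F,C] q_used=0 → run A
t=19: queue=[A,E,B,F,C] q_used=1 → run A
t=20: queue=[A,E,B,F,C] q_used=2 → run A
t=21: queue=[E,B,F,C,A] q_used=0 → run E
t=22: queue=[E,B,F,C,A] q_used=1 → run E
t=23: queue=[E,B,F,C,A] q_used=2 → run E
t=24: queue=[B,F,C,A,E] q_used=0 → run B
t=25: queue=[B,F,C,A,E] q_used=1 → run B
t=26: queue=[F,C,A,E] q_used=0 → run F
t=27: queue=[F,C,A,E] q_used=1 → run F
t=28: queue=[C,A,E] q_used=0 → run C
t=29: queue=[C,A,E] q_used=1 → run C
t=30: queue=[C,A,E] q_used=2 → run C
t=31: queue=[A,E] q_used=0 → run A
t=32: queue=[A,E] q_used=1 → run A
t=33: queue=[E] q_used=0 → run E
t=34: queue=[E] q_used=1 → run E
t=35: queue=[E] q_used=2 → run E
t=36: queue=[E] q_used=0 → run E
t=37: queue=[E] q_used=1 → run E
t=38: (idle)
t=39: (idle)
t=40: (idle)
t=41: (idle)

context switches = 13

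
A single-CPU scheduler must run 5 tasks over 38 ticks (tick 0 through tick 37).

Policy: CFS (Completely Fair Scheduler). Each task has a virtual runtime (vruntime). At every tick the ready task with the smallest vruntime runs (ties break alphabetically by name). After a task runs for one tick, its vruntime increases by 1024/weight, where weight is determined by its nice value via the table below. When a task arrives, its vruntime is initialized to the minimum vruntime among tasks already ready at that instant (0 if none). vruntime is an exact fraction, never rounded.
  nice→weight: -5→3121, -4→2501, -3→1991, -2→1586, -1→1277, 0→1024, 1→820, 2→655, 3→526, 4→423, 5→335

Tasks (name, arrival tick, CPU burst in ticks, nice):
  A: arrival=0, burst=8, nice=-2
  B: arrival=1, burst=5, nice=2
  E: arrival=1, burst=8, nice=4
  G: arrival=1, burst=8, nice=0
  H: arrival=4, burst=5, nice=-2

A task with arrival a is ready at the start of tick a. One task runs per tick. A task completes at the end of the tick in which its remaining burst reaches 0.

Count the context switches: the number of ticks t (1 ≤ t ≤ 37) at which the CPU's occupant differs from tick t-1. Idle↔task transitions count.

t=0: vr[A=0] → run A
t=1: vr[A=512/793 B=512/793 E=512/793 G=512/793] → run A
t=2: vr[A=1024/793 B=512/793 E=512/793 G=512/793] → run B
t=3: vr[A=1024/793 B=1147392/519415 E=512/793 G=512/793] → run E
t=4: vr[A=1024/793 B=1147392/519415 E=1028608/335439 G=512/793 H=512/793] → run G
t=5: vr[A=1024/793 B=1147392/519415 E=1028608/335439 G=1305/793 H=512/793] → run H
t=6: vr[A=1024/793 B=1147392/519415 E=1028608/335439 G=1305/793 H=1024/793] → run A
t=7: vr[A=1536/793 B=1147392/519415 E=1028608/335439 G=1305/793 H=1024/793] → run H
t=8: vr[A=1536/793 B=1147392/519415 E=1028608/335439 G=1305/793 H=1536/793] → run G
t=9: vr[A=1536/793 B=1147392/519415 E=1028608/335439 G=2098/793 H=1536/793] → run A
t=10: vr[A=2048/793 B=1147392/519415 E=1028608/335439 G=2098/793 H=1536/793] → run H
t=11: vr[A=2048/793 B=1147392/519415 E=1028608/335439 G=2098/793 H=2048/793] → run B
t=12: vr[A=2048/793 B=1959424/519415 E=1028608/335439 G=2098/793 H=2048/793] → run A
t=13: vr[A=2560/793 B=1959424/519415 E=1028608/335439 G=2098/793 H=2048/793] → run H
t=14: vr[A=2560/793 B=1959424/519415 E=1028608/335439 G=2098/793 H=2560/793] → run G
t=15: vr[A=2560/793 B=1959424/519415 E=1028608/335439 G=2891/793 H=2560/793] → run E
t=16: vr[A=2560/793 B=1959424/519415 E=1840640/335439 G=2891/793 H=2560/793] → run A
t=17: vr[A=3072/793 B=1959424/519415 E=1840640/335439 G=2891/793 H=2560/793] → run H
t=18: vr[A=3072/793 B=1959424/519415 E=1840640/335439 G=2891/793] → run G
t=19: vr[A=3072/793 B=1959424/519415 E=1840640/335439 G=3684/793] → run B
t=20: vr[A=3072/793 B=2771456/519415 E=1840640/335439 G=3684/793] → run A
t=21: vr[A=3584/793 B=2771456/519415 E=1840640/335439 G=3684/793] → run A
t=22: vr[B=2771456/519415 E=1840640/335439 G=3684/793] → run G
t=23: vr[B=2771456/519415 E=1840640/335439 G=4477/793] → run B
t=24: vr[B=3583488/519415 E=1840640/335439 G=4477/793] → run E
t=25: vr[B=3583488/519415 E=884224/111813 G=4477/793] → run G
t=26: vr[B=3583488/519415 E=884224/111813 G=5270/793] → run G
t=27: vr[B=3583488/519415 E=884224/111813 G=6063/793] → run B
t=28: vr[E=884224/111813 G=6063/793] → run G
t=29: vr[E=884224/111813] → run E
t=30: vr[E=3464704/335439] → run E
t=31: vr[E=4276736/335439] → run E
t=32: vr[E=1696256/111813] → run E
t=33: vr[E=5900800/335439] → run E
t=34: (idle)
t=35: (idle)
t=36: (idle)
t=37: (idle)

context switches = 27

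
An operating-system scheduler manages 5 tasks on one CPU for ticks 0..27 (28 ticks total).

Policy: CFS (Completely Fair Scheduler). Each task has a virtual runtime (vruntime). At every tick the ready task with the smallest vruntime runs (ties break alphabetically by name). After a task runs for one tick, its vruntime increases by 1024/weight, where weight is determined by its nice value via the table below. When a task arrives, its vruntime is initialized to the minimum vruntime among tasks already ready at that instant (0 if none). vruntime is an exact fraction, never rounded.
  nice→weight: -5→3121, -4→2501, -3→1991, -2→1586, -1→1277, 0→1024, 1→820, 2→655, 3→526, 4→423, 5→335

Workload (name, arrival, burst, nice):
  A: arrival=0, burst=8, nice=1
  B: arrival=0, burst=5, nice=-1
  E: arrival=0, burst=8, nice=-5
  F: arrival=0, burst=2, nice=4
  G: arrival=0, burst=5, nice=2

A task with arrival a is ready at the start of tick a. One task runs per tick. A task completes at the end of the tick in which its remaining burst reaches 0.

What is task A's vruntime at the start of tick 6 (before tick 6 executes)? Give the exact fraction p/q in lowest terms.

vruntime(A, start of tick 6) = 256/205

t=0: vr[A=0 B=0 E=0 F=0 G=0] → run A
t=1: vr[A=256/205 B=0 E=0 F=0 G=0] → run B
t=2: vr[A=256/205 B=1024/1277 E=0 F=0 G=0] → run E
t=3: vr[A=256/205 B=1024/1277 E=1024/3121 F=0 G=0] → run F
t=4: vr[A=256/205 B=1024/1277 E=1024/3121 F=1024/423 G=0] → run G
t=5: vr[A=256/205 B=1024/1277 E=1024/3121 F=1024/423 G=1024/655] → run E
t=6: vr[A=256/205 B=1024/1277 E=2048/3121 F=1024/423 G=1024/655] → run E
t=7: vr[A=256/205 B=1024/1277 E=3072/3121 F=1024/423 G=1024/655] → run B
t=8: vr[A=256/205 B=2048/1277 E=3072/3121 F=1024/423 G=1024/655] → run E
t=9: vr[A=256/205 B=2048/1277 E=4096/3121 F=1024/423 G=1024/655] → run A
t=10: vr[A=512/205 B=2048/1277 E=4096/3121 F=1024/423 G=1024/655] → run E
t=11: vr[A=512/205 B=2048/1277 E=5120/3121 F=1024/423 G=1024/655] → run G
t=12: vr[A=512/205 B=2048/1277 E=5120/3121 F=1024/423 G=2048/655] → run B
t=13: vr[A=512/205 B=3072/1277 E=5120/3121 F=1024/423 G=2048/655] → run E
t=14: vr[A=512/205 B=3072/1277 E=6144/3121 F=1024/423 G=2048/655] → run E
t=15: vr[A=512/205 B=3072/1277 E=7168/3121 F=1024/423 G=2048/655] → run E
t=16: vr[A=512/205 B=3072/1277 F=1024/423 G=2048/655] → run B
t=17: vr[A=512/205 B=4096/1277 F=1024/423 G=2048/655] → run F
t=18: vr[A=512/205 B=4096/1277 G=2048/655] → run A
t=19: vr[A=768/205 B=4096/1277 G=2048/655] → run G
t=20: vr[A=768/205 B=4096/1277 G=3072/655] → run B
t=21: vr[A=768/205 G=3072/655] → run A
t=22: vr[A=1024/205 G=3072/655] → run G
t=23: vr[A=1024/205 G=4096/655] → run A
t=24: vr[A=256/41 G=4096/655] → run A
t=25: vr[A=1536/205 G=4096/655] → run G
t=26: vr[A=1536/205] → run A
t=27: vr[A=1792/205] → run A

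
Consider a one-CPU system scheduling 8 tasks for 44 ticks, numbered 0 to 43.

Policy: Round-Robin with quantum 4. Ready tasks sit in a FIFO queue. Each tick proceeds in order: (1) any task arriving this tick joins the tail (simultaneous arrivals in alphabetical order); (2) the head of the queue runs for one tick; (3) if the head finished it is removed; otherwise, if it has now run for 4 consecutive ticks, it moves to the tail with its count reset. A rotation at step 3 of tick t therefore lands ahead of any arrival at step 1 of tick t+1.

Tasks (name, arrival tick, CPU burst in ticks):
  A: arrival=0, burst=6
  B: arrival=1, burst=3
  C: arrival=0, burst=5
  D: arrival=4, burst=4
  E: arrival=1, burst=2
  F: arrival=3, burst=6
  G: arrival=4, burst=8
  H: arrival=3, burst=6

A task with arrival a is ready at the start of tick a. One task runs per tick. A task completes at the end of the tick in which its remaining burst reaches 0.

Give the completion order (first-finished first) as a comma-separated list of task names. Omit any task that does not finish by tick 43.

completion order = B, E, A, D, C, F, H, G

t=0: queue=[A,C] q_used=0 → run A
t=1: queue=[A,C,B,E] q_used=1 → run A
t=2: queue=[A,C,B,E] q_used=2 → run A
t=3: queue=[A,C,B,E,F,H] q_used=3 → run A
t=4: queue=[C,B,E,F,H,A,D,G] q_used=0 → run C
t=5: queue=[C,B,E,F,H,A,D,G] q_used=1 → run C
t=6: queue=[C,B,E,F,H,A,D,G] q_used=2 → run C
t=7: queue=[C,B,E,F,H,A,D,G] q_used=3 → run C
t=8: queue=[B,E,F,H,A,D,G,C] q_used=0 → run B
t=9: queue=[B,E,F,H,A,D,G,C] q_used=1 → run B
t=10: queue=[B,E,F,H,A,D,G,C] q_used=2 → run B
t=11: queue=[E,F,H,A,D,G,C] q_used=0 → run E
t=12: queue=[E,F,H,A,D,G,C] q_used=1 → run E
t=13: queue=[F,H,A,D,G,C] q_used=0 → run F
t=14: queue=[F,H,A,D,G,C] q_used=1 → run F
t=15: queue=[F,H,A,D,G,C] q_used=2 → run F
t=16: queue=[F,H,A,D,G,C] q_used=3 → run F
t=17: queue=[H,A,D,G,C,F] q_used=0 → run H
t=18: queue=[H,A,D,G,C,F] q_used=1 → run H
t=19: queue=[H,A,D,G,C,F] q_used=2 → run H
t=20: queue=[H,A,D,G,C,F] q_used=3 → run H
t=21: queue=[A,D,G,C,F,H] q_used=0 → run A
t=22: queue=[A,D,G,C,F,H] q_used=1 → run A
t=23: queue=[D,G,C,F,H] q_used=0 → run D
t=24: queue=[D,G,C,F,H] q_used=1 → run D
t=25: queue=[D,G,C,F,H] q_used=2 → run D
t=26: queue=[D,G,C,F,H] q_used=3 → run D
t=27: queue=[G,C,F,H] q_used=0 → run G
t=28: queue=[G,C,F,H] q_used=1 → run G
t=29: queue=[G,C,F,H] q_used=2 → run G
t=30: queue=[G,C,F,H] q_used=3 → run G
t=31: queue=[C,F,H,G] q_used=0 → run C
t=32: queue=[F,H,G] q_used=0 → run F
t=33: queue=[F,H,G] q_used=1 → run F
t=34: queue=[H,G] q_used=0 → run H
t=35: queue=[H,G] q_used=1 → run H
t=36: queue=[G] q_used=0 → run G
t=37: queue=[G] q_used=1 → run G
t=38: queue=[G] q_used=2 → run G
t=39: queue=[G] q_used=3 → run G
t=40: (idle)
t=41: (idle)
t=42: (idle)
t=43: (idle)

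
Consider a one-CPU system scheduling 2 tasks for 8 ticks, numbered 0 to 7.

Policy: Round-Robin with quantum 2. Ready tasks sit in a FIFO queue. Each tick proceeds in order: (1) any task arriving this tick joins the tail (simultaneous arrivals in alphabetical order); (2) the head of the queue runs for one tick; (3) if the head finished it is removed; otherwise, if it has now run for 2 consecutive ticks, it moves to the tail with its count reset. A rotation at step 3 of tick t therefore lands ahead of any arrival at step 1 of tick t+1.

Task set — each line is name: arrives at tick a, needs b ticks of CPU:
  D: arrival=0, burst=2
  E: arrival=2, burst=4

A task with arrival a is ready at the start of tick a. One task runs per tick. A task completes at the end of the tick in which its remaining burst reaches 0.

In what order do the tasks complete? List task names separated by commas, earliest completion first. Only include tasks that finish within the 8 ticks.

completion order = D, E

t=0: queue=[D] q_used=0 → run D
t=1: queue=[D] q_used=1 → run D
t=2: queue=[E] q_used=0 → run E
t=3: queue=[E] q_used=1 → run E
t=4: queue=[E] q_used=0 → run E
t=5: queue=[E] q_used=1 → run E
t=6: (idle)
t=7: (idle)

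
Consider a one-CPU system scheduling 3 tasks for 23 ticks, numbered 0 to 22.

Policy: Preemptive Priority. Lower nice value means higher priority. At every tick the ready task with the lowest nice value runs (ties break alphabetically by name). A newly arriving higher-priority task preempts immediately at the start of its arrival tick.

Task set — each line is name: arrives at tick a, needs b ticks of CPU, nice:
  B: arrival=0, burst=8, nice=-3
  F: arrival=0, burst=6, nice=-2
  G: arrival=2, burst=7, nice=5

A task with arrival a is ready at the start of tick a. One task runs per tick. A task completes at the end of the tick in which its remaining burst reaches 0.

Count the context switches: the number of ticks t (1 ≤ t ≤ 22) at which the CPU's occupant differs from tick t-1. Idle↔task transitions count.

context switches = 3

t=0: ready={B,F} → run B
t=1: ready={B,F} → run B
t=2: ready={B,F,G} → run B
t=3: ready={B,F,G} → run B
t=4: ready={B,F,G} → run B
t=5: ready={B,F,G} → run B
t=6: ready={B,F,G} → run B
t=7: ready={B,F,G} → run B
t=8: ready={F,G} → run F
t=9: ready={F,G} → run F
t=10: ready={F,G} → run F
t=11: ready={F,G} → run F
t=12: ready={F,G} → run F
t=13: ready={F,G} → run F
t=14: ready={G} → run G
t=15: ready={G} → run G
t=16: ready={G} → run G
t=17: ready={G} → run G
t=18: ready={G} → run G
t=19: ready={G} → run G
t=20: ready={G} → run G
t=21: (idle)
t=22: (idle)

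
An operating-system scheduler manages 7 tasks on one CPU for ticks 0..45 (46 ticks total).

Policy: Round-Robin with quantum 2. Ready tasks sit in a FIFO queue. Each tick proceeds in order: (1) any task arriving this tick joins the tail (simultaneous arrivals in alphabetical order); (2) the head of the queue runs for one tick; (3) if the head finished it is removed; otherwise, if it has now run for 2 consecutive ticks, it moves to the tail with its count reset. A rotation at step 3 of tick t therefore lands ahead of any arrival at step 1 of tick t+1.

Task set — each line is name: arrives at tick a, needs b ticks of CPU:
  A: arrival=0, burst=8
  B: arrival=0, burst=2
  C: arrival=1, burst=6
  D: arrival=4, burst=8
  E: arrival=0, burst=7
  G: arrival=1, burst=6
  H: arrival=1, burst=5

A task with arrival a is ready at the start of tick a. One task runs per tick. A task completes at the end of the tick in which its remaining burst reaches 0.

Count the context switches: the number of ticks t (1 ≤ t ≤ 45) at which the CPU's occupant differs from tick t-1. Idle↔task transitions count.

t=0: queue=[A,B,E] q_used=0 → run A
t=1: queue=[A,B,E,C,G,H] q_used=1 → run A
t=2: queue=[B,E,C,G,H,A] q_used=0 → run B
t=3: queue=[B,E,C,G,H,A] q_used=1 → run B
t=4: queue=[E,C,G,H,A,D] q_used=0 → run E
t=5: queue=[E,C,G,H,A,D] q_used=1 → run E
t=6: queue=[C,G,H,A,D,E] q_used=0 → run C
t=7: queue=[C,G,H,A,D,E] q_used=1 → run C
t=8: queue=[G,H,A,D,E,C] q_used=0 → run G
t=9: queue=[G,H,A,D,E,C] q_used=1 → run G
t=10: queue=[H,A,D,E,C,G] q_used=0 → run H
t=11: queue=[H,A,D,E,C,G] q_used=1 → run H
t=12: queue=[A,D,E,C,G,H] q_used=0 → run A
t=13: queue=[A,D,E,C,G,H] q_used=1 → run A
t=14: queue=[D,E,C,G,H,A] q_used=0 → run D
t=15: queue=[D,E,C,G,H,A] q_used=1 → run D
t=16: queue=[E,C,G,H,A,D] q_used=0 → run E
t=17: queue=[E,C,G,H,A,D] q_used=1 → run E
t=18: queue=[C,G,H,A,D,E] q_used=0 → run C
t=19: queue=[C,G,H,A,D,E] q_used=1 → run C
t=20: queue=[G,H,A,D,E,C] q_used=0 → run G
t=21: queue=[G,H,A,D,E,C] q_used=1 → run G
t=22: queue=[H,A,D,E,C,G] q_used=0 → run H
t=23: queue=[H,A,D,E,C,G] q_used=1 → run H
t=24: queue=[A,D,E,C,G,H] q_used=0 → run A
t=25: queue=[A,D,E,C,G,H] q_used=1 → run A
t=26: queue=[D,E,C,G,H,A] q_used=0 → run D
t=27: queue=[D,E,C,G,H,A] q_used=1 → run D
t=28: queue=[E,C,G,H,A,D] q_used=0 → run E
t=29: queue=[E,C,G,H,A,D] q_used=1 → run E
t=30: queue=[C,G,H,A,D,E] q_used=0 → run C
t=31: queue=[C,G,H,A,D,E] q_used=1 → run C
t=32: queue=[G,H,A,D,E] q_used=0 → run G
t=33: queue=[G,H,A,D,E] q_used=1 → run G
t=34: queue=[H,A,D,E] q_used=0 → run H
t=35: queue=[A,D,E] q_used=0 → run A
t=36: queue=[A,D,E] q_used=1 → run A
t=37: queue=[D,E] q_used=0 → run D
t=38: queue=[D,E] q_used=1 → run D
t=39: queue=[E,D] q_used=0 → run E
t=40: queue=[D] q_used=0 → run D
t=41: queue=[D] q_used=1 → run D
t=42: (idle)
t=43: (idle)
t=44: (idle)
t=45: (idle)

context switches = 22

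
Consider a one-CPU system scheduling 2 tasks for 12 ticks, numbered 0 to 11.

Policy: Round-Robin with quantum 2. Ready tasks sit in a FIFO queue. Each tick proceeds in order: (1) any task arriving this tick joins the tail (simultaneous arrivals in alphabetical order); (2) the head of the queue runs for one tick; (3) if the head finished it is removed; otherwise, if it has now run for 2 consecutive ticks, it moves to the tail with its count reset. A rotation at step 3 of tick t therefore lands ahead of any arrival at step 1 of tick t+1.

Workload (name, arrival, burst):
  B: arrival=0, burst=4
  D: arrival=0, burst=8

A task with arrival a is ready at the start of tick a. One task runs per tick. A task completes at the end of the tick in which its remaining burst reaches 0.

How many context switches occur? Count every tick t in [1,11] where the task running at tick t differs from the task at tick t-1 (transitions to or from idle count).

context switches = 3

t=0: queue=[B,D] q_used=0 → run B
t=1: queue=[B,D] q_used=1 → run B
t=2: queue=[D,B] q_used=0 → run D
t=3: queue=[D,B] q_used=1 → run D
t=4: queue=[B,D] q_used=0 → run B
t=5: queue=[B,D] q_used=1 → run B
t=6: queue=[D] q_used=0 → run D
t=7: queue=[D] q_used=1 → run D
t=8: queue=[D] q_used=0 → run D
t=9: queue=[D] q_used=1 → run D
t=10: queue=[D] q_used=0 → run D
t=11: queue=[D] q_used=1 → run D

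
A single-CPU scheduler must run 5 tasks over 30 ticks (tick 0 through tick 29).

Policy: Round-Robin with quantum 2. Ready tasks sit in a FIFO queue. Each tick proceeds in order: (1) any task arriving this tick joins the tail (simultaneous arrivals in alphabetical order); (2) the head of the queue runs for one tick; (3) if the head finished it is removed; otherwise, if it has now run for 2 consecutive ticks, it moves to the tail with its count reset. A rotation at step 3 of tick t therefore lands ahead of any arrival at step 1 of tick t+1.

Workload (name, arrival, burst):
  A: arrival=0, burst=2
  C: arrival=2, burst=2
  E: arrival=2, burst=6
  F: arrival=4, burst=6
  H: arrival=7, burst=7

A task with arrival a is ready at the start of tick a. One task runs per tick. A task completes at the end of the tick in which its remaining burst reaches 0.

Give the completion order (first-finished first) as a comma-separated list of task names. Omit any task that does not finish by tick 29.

completion order = A, C, E, F, H

t=0: queue=[A] q_used=0 → run A
t=1: queue=[A] q_used=1 → run A
t=2: queue=[C,E] q_used=0 → run C
t=3: queue=[C,E] q_used=1 → run C
t=4: queue=[E,F] q_used=0 → run E
t=5: queue=[E,F] q_used=1 → run E
t=6: queue=[F,E] q_used=0 → run F
t=7: queue=[F,E,H] q_used=1 → run F
t=8: queue=[E,H,F] q_used=0 → run E
t=9: queue=[E,H,F] q_used=1 → run E
t=10: queue=[H,F,E] q_used=0 → run H
t=11: queue=[H,F,E] q_used=1 → run H
t=12: queue=[F,E,H] q_used=0 → run F
t=13: queue=[F,E,H] q_used=1 → run F
t=14: queue=[E,H,F] q_used=0 → run E
t=15: queue=[E,H,F] q_used=1 → run E
t=16: queue=[H,F] q_used=0 → run H
t=17: queue=[H,F] q_used=1 → run H
t=18: queue=[F,H] q_used=0 → run F
t=19: queue=[F,H] q_used=1 → run F
t=20: queue=[H] q_used=0 → run H
t=21: queue=[H] q_used=1 → run H
t=22: queue=[H] q_used=0 → run H
t=23: (idle)
t=24: (idle)
t=25: (idle)
t=26: (idle)
t=27: (idle)
t=28: (idle)
t=29: (idle)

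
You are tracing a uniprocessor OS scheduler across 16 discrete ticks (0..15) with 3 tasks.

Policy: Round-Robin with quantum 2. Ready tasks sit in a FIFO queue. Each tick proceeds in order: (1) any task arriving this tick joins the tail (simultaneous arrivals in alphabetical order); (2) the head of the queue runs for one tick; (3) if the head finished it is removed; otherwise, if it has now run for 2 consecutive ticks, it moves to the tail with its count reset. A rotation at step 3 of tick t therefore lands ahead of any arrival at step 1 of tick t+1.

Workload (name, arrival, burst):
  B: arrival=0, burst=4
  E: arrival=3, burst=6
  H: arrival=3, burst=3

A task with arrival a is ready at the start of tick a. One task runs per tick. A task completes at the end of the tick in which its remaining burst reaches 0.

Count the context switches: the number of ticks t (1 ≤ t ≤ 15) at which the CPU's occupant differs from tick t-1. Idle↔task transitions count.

t=0: queue=[B] q_used=0 → run B
t=1: queue=[B] q_used=1 → run B
t=2: queue=[B] q_used=0 → run B
t=3: queue=[B,E,H] q_used=1 → run B
t=4: queue=[E,H] q_used=0 → run E
t=5: queue=[E,H] q_used=1 → run E
t=6: queue=[H,E] q_used=0 → run H
t=7: queue=[H,E] q_used=1 → run H
t=8: queue=[E,H] q_used=0 → run E
t=9: queue=[E,H] q_used=1 → run E
t=10: queue=[H,E] q_used=0 → run H
t=11: queue=[E] q_used=0 → run E
t=12: queue=[E] q_used=1 → run E
t=13: (idle)
t=14: (idle)
t=15: (idle)

context switches = 6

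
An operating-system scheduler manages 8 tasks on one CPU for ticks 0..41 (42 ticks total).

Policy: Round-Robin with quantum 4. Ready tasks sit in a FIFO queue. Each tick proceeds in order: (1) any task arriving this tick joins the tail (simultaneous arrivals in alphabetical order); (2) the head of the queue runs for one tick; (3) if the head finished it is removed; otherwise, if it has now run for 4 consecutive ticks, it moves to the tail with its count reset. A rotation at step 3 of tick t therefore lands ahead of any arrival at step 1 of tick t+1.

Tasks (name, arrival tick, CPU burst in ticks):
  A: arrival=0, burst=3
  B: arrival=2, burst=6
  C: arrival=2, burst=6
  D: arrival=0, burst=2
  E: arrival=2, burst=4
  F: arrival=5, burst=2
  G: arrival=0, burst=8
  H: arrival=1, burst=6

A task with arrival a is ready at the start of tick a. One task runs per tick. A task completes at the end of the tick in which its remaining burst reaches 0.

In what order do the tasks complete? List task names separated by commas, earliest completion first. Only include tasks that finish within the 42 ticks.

completion order = A, D, E, F, G, H, B, C

t=0: queue=[A,D,G] q_used=0 → run A
t=1: queue=[A,D,G,H] q_used=1 → run A
t=2: queue=[A,D,G,H,B,C,E] q_used=2 → run A
t=3: queue=[D,G,H,B,C,E] q_used=0 → run D
t=4: queue=[D,G,H,B,C,E] q_used=1 → run D
t=5: queue=[G,H,B,C,E,F] q_used=0 → run G
t=6: queue=[G,H,B,C,E,F] q_used=1 → run G
t=7: queue=[G,H,B,C,E,F] q_used=2 → run G
t=8: queue=[G,H,B,C,E,F] q_used=3 → run G
t=9: queue=[H,B,C,E,F,G] q_used=0 → run H
t=10: queue=[H,B,C,E,F,G] q_used=1 → run H
t=11: queue=[H,B,C,E,F,G] q_used=2 → run H
t=12: queue=[H,B,C,E,F,G] q_used=3 → run H
t=13: queue=[B,C,E,F,G,H] q_used=0 → run B
t=14: queue=[B,C,E,F,G,H] q_used=1 → run B
t=15: queue=[B,C,E,F,G,H] q_used=2 → run B
t=16: queue=[B,C,E,F,G,H] q_used=3 → run B
t=17: queue=[C,E,F,G,H,B] q_used=0 → run C
t=18: queue=[C,E,F,G,H,B] q_used=1 → run C
t=19: queue=[C,E,F,G,H,B] q_used=2 → run C
t=20: queue=[C,E,F,G,H,B] q_used=3 → run C
t=21: queue=[E,F,G,H,B,C] q_used=0 → run E
t=22: queue=[E,F,G,H,B,C] q_used=1 → run E
t=23: queue=[E,F,G,H,B,C] q_used=2 → run E
t=24: queue=[E,F,G,H,B,C] q_used=3 → run E
t=25: queue=[F,G,H,B,C] q_used=0 → run F
t=26: queue=[F,G,H,B,C] q_used=1 → run F
t=27: queue=[G,H,B,C] q_used=0 → run G
t=28: queue=[G,H,B,C] q_used=1 → run G
t=29: queue=[G,H,B,C] q_used=2 → run G
t=30: queue=[G,H,B,C] q_used=3 → run G
t=31: queue=[H,B,C] q_used=0 → run H
t=32: queue=[H,B,C] q_used=1 → run H
t=33: queue=[B,C] q_used=0 → run B
t=34: queue=[B,C] q_used=1 → run B
t=35: queue=[C] q_used=0 → run C
t=36: queue=[C] q_used=1 → run C
t=37: (idle)
t=38: (idle)
t=39: (idle)
t=40: (idle)
t=41: (idle)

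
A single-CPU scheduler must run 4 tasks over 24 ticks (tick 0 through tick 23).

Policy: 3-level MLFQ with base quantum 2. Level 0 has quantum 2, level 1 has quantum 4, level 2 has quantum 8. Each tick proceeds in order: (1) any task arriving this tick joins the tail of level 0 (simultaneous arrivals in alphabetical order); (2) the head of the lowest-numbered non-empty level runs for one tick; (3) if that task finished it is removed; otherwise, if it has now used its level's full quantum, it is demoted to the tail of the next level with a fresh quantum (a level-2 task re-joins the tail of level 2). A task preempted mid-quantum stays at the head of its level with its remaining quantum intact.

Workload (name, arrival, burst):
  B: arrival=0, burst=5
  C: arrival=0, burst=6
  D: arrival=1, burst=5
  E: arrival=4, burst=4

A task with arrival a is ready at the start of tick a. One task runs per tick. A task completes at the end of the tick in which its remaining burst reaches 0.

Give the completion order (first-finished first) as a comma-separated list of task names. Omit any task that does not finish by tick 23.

completion order = B, C, D, E

t=0: L0/L1/L2 = BC/-/- → run B
t=1: L0/L1/L2 = BCD/-/- → run B
t=2: L0/L1/L2 = CD/B/- → run C
t=3: L0/L1/L2 = CD/B/- → run C
t=4: L0/L1/L2 = DE/BC/- → run D
t=5: L0/L1/L2 = DE/BC/- → run D
t=6: L0/L1/L2 = E/BCD/- → run E
t=7: L0/L1/L2 = E/BCD/- → run E
t=8: L0/L1/L2 = -/BCDE/- → run B
t=9: L0/L1/L2 = -/BCDE/- → run B
t=10: L0/L1/L2 = -/BCDE/- → run B
t=11: L0/L1/L2 = -/CDE/- → run C
t=12: L0/L1/L2 = -/CDE/- → run C
t=13: L0/L1/L2 = -/CDE/- → run C
t=14: L0/L1/L2 = -/CDE/- → run C
t=15: L0/L1/L2 = -/DE/- → run D
t=16: L0/L1/L2 = -/DE/- → run D
t=17: L0/L1/L2 = -/DE/- → run D
t=18: L0/L1/L2 = -/E/- → run E
t=19: L0/L1/L2 = -/E/- → run E
t=20: (idle)
t=21: (idle)
t=22: (idle)
t=23: (idle)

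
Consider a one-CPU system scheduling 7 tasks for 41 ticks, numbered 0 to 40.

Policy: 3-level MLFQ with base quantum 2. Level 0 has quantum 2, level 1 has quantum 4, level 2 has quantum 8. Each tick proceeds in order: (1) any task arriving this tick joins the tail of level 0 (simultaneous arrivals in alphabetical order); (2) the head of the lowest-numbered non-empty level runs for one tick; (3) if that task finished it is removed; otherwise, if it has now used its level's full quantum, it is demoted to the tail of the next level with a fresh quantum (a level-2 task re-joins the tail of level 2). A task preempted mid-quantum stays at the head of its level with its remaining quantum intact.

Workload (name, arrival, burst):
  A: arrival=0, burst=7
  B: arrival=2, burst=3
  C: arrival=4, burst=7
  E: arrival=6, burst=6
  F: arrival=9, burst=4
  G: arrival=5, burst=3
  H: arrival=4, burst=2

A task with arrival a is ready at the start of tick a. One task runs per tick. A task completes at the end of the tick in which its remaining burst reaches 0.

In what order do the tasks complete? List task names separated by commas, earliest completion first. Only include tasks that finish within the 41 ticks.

t=0: L0/L1/L2 = A/-/- → run A
t=1: L0/L1/L2 = A/-/- → run A
t=2: L0/L1/L2 = B/A/- → run B
t=3: L0/L1/L2 = B/A/- → run B
t=4: L0/L1/L2 = CH/AB/- → run C
t=5: L0/L1/L2 = CHG/AB/- → run C
t=6: L0/L1/L2 = HGE/ABC/- → run H
t=7: L0/L1/L2 = HGE/ABC/- → run H
t=8: L0/L1/L2 = GE/ABC/- → run G
t=9: L0/L1/L2 = GEF/ABC/- → run G
t=10: L0/L1/L2 = EF/ABCG/- → run E
t=11: L0/L1/L2 = EF/ABCG/- → run E
t=12: L0/L1/L2 = F/ABCGE/- → run F
t=13: L0/L1/L2 = F/ABCGE/- → run F
t=14: L0/L1/L2 = -/ABCGEF/- → run A
t=15: L0/L1/L2 = -/ABCGEF/- → run A
t=16: L0/L1/L2 = -/ABCGEF/- → run A
t=17: L0/L1/L2 = -/ABCGEF/- → run A
t=18: L0/L1/L2 = -/BCGEF/A → run B
t=19: L0/L1/L2 = -/CGEF/A → run C
t=20: L0/L1/L2 = -/CGEF/A → run C
t=21: L0/L1/L2 = -/CGEF/A → run C
t=22: L0/L1/L2 = -/CGEF/A → run C
t=23: L0/L1/L2 = -/GEF/AC → run G
t=24: L0/L1/L2 = -/EF/AC → run E
t=25: L0/L1/L2 = -/EF/AC → run E
t=26: L0/L1/L2 = -/EF/AC → run E
t=27: L0/L1/L2 = -/EF/AC → run E
t=28: L0/L1/L2 = -/F/AC → run F
t=29: L0/L1/L2 = -/F/AC → run F
t=30: L0/L1/L2 = -/-/AC → run A
t=31: L0/L1/L2 = -/-/C → run C
t=32: (idle)
t=33: (idle)
t=34: (idle)
t=35: (idle)
t=36: (idle)
t=37: (idle)
t=38: (idle)
t=39: (idle)
t=40: (idle)

completion order = H, B, G, E, F, A, C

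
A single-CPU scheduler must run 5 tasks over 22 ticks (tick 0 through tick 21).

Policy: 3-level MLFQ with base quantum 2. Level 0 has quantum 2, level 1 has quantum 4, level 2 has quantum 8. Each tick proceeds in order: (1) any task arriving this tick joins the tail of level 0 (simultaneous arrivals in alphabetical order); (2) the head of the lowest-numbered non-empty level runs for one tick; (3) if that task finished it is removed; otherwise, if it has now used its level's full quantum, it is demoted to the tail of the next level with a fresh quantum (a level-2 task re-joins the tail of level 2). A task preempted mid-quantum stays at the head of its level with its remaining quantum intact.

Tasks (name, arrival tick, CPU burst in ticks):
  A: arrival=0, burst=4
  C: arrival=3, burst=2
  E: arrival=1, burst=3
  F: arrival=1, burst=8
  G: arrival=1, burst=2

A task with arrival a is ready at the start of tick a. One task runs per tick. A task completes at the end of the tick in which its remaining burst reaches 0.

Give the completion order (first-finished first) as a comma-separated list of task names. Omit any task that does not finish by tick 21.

completion order = G, C, A, E, F

t=0: L0/L1/L2 = A/-/- → run A
t=1: L0/L1/L2 = AEFG/-/- → run A
t=2: L0/L1/L2 = EFG/A/- → run E
t=3: L0/L1/L2 = EFGC/A/- → run E
t=4: L0/L1/L2 = FGC/AE/- → run F
t=5: L0/L1/L2 = FGC/AE/- → run F
t=6: L0/L1/L2 = GC/AEF/- → run G
t=7: L0/L1/L2 = GC/AEF/- → run G
t=8: L0/L1/L2 = C/AEF/- → run C
t=9: L0/L1/L2 = C/AEF/- → run C
t=10: L0/L1/L2 = -/AEF/- → run A
t=11: L0/L1/L2 = -/AEF/- → run A
t=12: L0/L1/L2 = -/EF/- → run E
t=13: L0/L1/L2 = -/F/- → run F
t=14: L0/L1/L2 = -/F/- → run F
t=15: L0/L1/L2 = -/F/- → run F
t=16: L0/L1/L2 = -/F/- → run F
t=17: L0/L1/L2 = -/-/F → run F
t=18: L0/L1/L2 = -/-/F → run F
t=19: (idle)
t=20: (idle)
t=21: (idle)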